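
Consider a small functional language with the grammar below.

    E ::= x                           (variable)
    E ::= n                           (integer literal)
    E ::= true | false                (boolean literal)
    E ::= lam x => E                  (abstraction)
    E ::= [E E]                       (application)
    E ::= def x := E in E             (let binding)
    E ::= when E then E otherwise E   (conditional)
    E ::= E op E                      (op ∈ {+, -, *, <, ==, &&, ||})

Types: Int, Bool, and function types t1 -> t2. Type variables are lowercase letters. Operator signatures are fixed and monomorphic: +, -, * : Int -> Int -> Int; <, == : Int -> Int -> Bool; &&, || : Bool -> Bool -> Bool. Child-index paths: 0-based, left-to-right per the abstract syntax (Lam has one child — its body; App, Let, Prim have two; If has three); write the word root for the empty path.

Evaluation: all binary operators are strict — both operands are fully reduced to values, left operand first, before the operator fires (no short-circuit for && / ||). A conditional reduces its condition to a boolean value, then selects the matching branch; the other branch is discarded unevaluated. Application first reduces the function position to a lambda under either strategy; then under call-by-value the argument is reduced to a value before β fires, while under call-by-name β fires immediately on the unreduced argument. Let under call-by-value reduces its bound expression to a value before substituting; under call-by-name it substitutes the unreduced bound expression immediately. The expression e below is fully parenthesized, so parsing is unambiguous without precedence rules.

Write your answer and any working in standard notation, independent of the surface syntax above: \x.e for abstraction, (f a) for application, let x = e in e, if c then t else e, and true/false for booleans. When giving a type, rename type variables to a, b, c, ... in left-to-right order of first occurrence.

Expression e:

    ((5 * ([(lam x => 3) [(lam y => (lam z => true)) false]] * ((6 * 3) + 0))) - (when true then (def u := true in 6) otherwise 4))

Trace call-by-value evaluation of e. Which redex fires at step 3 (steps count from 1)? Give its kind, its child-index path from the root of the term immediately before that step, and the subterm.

Trace:
step 0: ((5 * (((\x.3) ((\y.(\z.true)) false)) * ((6 * 3) + 0))) - (if true then (let u = true in 6) else 4))
step 1: [beta@0.1.0.1] ((5 * (((\x.3) (\z.true)) * ((6 * 3) + 0))) - (if true then (let u = true in 6) else 4))
step 2: [beta@0.1.0] ((5 * (3 * ((6 * 3) + 0))) - (if true then (let u = true in 6) else 4))
step 3: [delta@0.1.1.0] ((5 * (3 * (18 + 0))) - (if true then (let u = true in 6) else 4))

Answer: delta at 0.1.1.0 : (6 * 3)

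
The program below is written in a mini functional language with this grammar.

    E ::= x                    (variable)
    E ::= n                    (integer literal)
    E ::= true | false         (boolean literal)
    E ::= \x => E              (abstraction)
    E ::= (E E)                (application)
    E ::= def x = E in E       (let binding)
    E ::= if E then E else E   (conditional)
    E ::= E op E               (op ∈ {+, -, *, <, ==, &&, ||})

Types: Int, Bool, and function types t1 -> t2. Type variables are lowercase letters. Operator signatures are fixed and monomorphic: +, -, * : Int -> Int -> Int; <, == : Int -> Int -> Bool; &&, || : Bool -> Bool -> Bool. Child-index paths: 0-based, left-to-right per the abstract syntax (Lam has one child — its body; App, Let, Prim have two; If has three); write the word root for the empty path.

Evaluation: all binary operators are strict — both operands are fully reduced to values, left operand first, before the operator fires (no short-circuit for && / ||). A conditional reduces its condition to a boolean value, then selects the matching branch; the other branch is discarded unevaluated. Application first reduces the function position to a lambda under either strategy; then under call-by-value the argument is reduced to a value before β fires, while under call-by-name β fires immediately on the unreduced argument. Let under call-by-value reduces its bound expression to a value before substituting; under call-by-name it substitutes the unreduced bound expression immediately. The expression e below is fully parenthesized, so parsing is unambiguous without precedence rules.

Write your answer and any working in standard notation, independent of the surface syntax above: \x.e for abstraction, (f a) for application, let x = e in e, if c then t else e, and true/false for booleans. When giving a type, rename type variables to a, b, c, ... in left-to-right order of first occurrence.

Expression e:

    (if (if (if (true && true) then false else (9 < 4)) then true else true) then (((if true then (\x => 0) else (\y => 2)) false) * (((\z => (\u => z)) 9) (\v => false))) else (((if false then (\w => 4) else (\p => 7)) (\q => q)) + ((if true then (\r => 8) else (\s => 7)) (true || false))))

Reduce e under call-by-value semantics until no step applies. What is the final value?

Trace:
step 0: (if (if (if (true && true) then false else (9 < 4)) then true else true) then (((if true then (\x.0) else (\y.2)) false) * (((\z.(\u.z)) 9) (\v.false))) else (((if false then (\w.4) else (\p.7)) (\q.q)) + ((if true then (\r.8) else (\s.7)) (true || false))))
step 1: [delta@0.0.0] (if (if (if true then false else (9 < 4)) then true else true) then (((if true then (\x.0) else (\y.2)) false) * (((\z.(\u.z)) 9) (\v.false))) else (((if false then (\w.4) else (\p.7)) (\q.q)) + ((if true then (\r.8) else (\s.7)) (true || false))))
step 2: [if@0.0] (if (if false then true else true) then (((if true then (\x.0) else (\y.2)) false) * (((\z.(\u.z)) 9) (\v.false))) else (((if false then (\w.4) else (\p.7)) (\q.q)) + ((if true then (\r.8) else (\s.7)) (true || false))))
step 3: [if@0] (if true then (((if true then (\x.0) else (\y.2)) false) * (((\z.(\u.z)) 9) (\v.false))) else (((if false then (\w.4) else (\p.7)) (\q.q)) + ((if true then (\r.8) else (\s.7)) (true || false))))
step 4: [if@root] (((if true then (\x.0) else (\y.2)) false) * (((\z.(\u.z)) 9) (\v.false)))
step 5: [if@0.0] (((\x.0) false) * (((\z.(\u.z)) 9) (\v.false)))
step 6: [beta@0] (0 * (((\z.(\u.z)) 9) (\v.false)))
step 7: [beta@1.0] (0 * ((\u.9) (\v.false)))
step 8: [beta@1] (0 * 9)
step 9: [delta@root] 0

Answer: 0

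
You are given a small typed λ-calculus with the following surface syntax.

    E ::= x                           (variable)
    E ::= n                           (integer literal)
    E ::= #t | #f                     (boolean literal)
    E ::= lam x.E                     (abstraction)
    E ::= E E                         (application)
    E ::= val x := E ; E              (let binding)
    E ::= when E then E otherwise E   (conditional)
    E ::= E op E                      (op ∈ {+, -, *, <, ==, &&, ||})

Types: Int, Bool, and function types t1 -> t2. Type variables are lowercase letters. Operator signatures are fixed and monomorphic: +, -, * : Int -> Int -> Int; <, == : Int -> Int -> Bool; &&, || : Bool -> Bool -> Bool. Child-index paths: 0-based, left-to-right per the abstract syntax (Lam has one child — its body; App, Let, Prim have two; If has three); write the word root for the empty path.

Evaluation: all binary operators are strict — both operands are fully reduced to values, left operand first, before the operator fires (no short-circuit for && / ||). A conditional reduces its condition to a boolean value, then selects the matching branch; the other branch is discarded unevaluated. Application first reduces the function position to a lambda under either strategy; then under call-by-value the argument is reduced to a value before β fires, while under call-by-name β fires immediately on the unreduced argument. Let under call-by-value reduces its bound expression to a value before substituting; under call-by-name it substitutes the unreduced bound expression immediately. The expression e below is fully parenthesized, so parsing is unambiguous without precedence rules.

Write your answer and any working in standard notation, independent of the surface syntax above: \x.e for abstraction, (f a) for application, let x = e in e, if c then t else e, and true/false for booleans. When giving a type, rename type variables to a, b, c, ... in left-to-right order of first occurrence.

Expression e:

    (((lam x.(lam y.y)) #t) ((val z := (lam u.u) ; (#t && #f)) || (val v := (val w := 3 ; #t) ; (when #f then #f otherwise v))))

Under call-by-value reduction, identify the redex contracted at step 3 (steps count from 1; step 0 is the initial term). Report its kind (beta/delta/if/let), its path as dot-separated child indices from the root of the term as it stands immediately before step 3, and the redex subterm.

Derivation:
step 0: (((\x.(\y.y)) true) ((let z = (\u.u) in (true && false)) || (let v = (let w = 3 in true) in (if false then false else v))))
step 1: [beta@0] ((\y.y) ((let z = (\u.u) in (true && false)) || (let v = (let w = 3 in true) in (if false then false else v))))
step 2: [let@1.0] ((\y.y) ((true && false) || (let v = (let w = 3 in true) in (if false then false else v))))
step 3: [delta@1.0] ((\y.y) (false || (let v = (let w = 3 in true) in (if false then false else v))))

Answer: delta at 1.0 : (true && false)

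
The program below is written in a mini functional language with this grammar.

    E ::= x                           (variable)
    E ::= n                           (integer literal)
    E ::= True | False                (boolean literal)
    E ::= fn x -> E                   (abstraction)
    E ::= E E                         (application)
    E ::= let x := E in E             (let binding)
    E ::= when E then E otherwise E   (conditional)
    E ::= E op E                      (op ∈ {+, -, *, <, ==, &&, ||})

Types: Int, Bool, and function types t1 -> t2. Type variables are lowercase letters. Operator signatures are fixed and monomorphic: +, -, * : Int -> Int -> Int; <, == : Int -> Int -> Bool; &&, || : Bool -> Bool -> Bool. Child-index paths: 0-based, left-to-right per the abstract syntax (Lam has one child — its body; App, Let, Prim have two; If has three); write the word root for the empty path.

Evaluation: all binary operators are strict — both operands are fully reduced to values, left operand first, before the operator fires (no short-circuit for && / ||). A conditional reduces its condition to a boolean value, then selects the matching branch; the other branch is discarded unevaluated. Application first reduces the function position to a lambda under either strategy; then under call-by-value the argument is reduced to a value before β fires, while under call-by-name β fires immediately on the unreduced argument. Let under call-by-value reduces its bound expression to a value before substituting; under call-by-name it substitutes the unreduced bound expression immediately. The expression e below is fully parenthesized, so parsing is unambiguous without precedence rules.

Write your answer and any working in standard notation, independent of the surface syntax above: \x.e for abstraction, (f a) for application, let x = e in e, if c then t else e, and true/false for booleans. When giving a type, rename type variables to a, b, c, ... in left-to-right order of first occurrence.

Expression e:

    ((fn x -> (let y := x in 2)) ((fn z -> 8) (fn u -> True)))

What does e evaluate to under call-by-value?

Working:
step 0: ((\x.(let y = x in 2)) ((\z.8) (\u.true)))
step 1: [beta@1] ((\x.(let y = x in 2)) 8)
step 2: [beta@root] (let y = 8 in 2)
step 3: [let@root] 2

Answer: 2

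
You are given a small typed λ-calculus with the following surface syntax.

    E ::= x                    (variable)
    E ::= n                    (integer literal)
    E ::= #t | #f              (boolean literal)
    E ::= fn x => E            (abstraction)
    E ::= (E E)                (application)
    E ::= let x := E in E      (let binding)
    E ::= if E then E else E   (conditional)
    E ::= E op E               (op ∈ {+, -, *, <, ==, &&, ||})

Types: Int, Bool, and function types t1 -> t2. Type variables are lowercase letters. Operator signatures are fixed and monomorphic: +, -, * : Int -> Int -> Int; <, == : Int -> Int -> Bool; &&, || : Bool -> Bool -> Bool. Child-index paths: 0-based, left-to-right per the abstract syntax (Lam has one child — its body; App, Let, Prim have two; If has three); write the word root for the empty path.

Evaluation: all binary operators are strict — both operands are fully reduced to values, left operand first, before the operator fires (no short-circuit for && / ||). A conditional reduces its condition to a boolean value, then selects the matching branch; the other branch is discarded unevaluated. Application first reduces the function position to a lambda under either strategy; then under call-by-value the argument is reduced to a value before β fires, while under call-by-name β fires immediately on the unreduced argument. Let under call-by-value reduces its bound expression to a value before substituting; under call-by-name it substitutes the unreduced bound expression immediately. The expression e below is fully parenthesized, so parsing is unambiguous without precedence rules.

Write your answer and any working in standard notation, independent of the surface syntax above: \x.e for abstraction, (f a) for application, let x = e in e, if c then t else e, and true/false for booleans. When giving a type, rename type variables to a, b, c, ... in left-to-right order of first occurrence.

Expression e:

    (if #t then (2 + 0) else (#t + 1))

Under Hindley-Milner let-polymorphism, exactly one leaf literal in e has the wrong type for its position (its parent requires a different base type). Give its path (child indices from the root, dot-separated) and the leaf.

Trace:
  unify Bool ~ Bool
  unify Int ~ Int
  unify Int ~ Int
  unify Bool ~ Int
  FAIL: mismatch Bool ~ Int

Answer: 2.0 : true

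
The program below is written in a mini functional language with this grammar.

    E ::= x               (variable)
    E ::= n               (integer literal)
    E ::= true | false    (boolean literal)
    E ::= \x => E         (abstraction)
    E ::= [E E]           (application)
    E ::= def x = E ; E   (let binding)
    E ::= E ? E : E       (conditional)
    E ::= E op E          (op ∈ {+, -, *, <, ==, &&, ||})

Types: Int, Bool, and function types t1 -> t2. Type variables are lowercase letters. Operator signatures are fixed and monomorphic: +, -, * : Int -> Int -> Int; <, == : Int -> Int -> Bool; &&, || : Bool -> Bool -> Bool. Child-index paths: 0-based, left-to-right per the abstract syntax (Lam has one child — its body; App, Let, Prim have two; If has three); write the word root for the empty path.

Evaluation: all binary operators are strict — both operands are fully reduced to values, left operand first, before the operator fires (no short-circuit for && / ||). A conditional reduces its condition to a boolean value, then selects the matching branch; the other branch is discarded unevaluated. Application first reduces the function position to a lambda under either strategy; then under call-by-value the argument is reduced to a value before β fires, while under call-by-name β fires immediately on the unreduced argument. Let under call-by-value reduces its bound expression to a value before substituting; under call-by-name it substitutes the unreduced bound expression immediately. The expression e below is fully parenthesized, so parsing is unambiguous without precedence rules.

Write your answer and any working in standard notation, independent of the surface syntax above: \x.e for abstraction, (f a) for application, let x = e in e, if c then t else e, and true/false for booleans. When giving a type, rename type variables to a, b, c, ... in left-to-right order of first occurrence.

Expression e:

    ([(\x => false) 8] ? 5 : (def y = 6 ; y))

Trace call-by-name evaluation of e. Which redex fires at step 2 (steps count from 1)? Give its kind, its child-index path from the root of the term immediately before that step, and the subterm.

Trace:
step 0: (if ((\x.false) 8) then 5 else (let y = 6 in y))
step 1: [beta@0] (if false then 5 else (let y = 6 in y))
step 2: [if@root] (let y = 6 in y)

Answer: if at root : (if false then 5 else (let y = 6 in y))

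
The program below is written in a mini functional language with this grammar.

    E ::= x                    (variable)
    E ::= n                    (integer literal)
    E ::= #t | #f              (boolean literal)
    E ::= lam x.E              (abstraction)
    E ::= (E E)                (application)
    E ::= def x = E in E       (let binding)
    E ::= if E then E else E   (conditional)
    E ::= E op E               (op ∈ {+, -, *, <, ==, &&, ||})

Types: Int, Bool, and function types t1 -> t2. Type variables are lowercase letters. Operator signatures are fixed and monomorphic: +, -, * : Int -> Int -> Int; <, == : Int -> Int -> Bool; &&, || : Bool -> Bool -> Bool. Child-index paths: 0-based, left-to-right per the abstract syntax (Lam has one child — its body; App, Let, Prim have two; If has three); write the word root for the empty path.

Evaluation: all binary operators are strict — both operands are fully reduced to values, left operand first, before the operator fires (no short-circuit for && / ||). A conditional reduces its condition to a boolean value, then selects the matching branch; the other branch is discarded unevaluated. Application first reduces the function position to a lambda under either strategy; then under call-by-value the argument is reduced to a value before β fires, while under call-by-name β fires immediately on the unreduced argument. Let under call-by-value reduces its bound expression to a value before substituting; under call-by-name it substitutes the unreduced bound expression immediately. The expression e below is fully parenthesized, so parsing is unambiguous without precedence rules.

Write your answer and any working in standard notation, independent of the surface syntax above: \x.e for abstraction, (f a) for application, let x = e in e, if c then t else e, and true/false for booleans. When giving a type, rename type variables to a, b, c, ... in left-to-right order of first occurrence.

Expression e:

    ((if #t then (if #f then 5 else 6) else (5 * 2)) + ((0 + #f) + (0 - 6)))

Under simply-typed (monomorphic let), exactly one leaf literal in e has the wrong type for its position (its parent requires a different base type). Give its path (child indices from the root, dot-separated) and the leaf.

Answer: 1.0.1 : false

Working:
  unify Bool ~ Bool
  unify Bool ~ Bool
  unify Int ~ Int
  unify Int ~ Int
  unify Int ~ Int
  unify Int ~ Int
  unify Int ~ Int
  unify Int ~ Int
  unify Bool ~ Int
  FAIL: mismatch Bool ~ Int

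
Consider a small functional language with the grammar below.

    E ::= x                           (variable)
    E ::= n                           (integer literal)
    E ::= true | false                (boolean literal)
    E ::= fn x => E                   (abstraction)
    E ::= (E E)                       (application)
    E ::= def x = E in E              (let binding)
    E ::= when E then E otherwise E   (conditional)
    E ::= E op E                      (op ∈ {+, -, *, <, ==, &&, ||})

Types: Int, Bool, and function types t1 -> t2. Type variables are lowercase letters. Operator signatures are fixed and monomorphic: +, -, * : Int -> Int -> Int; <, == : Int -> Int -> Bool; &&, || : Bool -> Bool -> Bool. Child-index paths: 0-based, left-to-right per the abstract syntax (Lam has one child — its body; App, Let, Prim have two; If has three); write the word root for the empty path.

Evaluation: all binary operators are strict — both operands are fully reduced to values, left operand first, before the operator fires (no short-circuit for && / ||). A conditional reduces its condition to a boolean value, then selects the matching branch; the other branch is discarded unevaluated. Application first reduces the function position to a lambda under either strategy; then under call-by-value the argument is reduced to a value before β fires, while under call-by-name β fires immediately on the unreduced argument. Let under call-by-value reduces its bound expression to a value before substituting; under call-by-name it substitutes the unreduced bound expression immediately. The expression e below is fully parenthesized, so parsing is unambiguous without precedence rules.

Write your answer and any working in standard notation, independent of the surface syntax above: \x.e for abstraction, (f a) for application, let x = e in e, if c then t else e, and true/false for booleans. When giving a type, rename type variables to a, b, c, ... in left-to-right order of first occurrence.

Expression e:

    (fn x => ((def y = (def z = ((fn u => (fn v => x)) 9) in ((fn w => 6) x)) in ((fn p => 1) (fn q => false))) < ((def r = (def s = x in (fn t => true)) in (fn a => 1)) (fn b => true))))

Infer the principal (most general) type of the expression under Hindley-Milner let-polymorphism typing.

Answer: a -> Bool

Trace:
x : a
\v._ : c -> a
\u._ : b -> c -> a
  unify b -> c -> a ~ Int -> d
  unify b ~ Int
  unify c -> a ~ d
_ _ : c -> a
let z : forall. c -> a
\w._ : e -> Int
x : a
  unify e -> Int ~ a -> f
  unify e ~ a
  unify Int ~ f
_ _ : Int
let y : Int
\p._ : g -> Int
\q._ : h -> Bool
  unify g -> Int ~ (h -> Bool) -> i
  unify g ~ h -> Bool
  unify Int ~ i
_ _ : Int
  unify Int ~ Int
x : a
let s : a
\t._ : j -> Bool
let r : forall. j -> Bool
\a._ : k -> Int
\b._ : l -> Bool
  unify k -> Int ~ (l -> Bool) -> m
  unify k ~ l -> Bool
  unify Int ~ m
_ _ : Int
  unify Int ~ Int
\x._ : a -> Bool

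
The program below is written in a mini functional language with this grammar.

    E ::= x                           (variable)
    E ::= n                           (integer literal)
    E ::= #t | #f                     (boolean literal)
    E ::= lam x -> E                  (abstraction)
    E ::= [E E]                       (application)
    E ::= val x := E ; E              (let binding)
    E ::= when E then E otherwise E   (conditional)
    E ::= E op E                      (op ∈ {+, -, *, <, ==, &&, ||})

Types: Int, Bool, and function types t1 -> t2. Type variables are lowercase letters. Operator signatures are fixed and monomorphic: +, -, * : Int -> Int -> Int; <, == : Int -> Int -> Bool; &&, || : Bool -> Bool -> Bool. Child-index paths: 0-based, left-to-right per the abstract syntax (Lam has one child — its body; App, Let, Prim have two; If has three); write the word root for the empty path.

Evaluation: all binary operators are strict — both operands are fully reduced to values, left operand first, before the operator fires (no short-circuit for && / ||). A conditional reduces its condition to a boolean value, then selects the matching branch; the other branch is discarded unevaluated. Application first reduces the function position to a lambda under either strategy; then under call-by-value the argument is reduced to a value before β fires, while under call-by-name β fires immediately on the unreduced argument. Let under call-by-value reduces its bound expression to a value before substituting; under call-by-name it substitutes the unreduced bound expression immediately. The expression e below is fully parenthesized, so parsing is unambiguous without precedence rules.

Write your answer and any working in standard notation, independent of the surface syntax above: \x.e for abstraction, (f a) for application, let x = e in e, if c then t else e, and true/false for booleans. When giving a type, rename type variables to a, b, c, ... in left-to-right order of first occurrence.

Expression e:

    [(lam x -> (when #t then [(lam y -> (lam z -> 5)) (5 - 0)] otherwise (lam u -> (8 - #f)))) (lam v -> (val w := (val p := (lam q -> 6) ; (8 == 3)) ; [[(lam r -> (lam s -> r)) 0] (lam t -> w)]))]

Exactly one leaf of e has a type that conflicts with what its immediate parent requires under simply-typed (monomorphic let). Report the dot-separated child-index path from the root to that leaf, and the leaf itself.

Trace:
  unify Bool ~ Bool
\z._ : c -> Int
\y._ : b -> c -> Int
  unify Int ~ Int
  unify Int ~ Int
  unify b -> c -> Int ~ Int -> d
  unify b ~ Int
  unify c -> Int ~ d
_ _ : c -> Int
  unify Int ~ Int
  unify Bool ~ Int
  FAIL: mismatch Bool ~ Int

Answer: 0.0.2.0.1 : false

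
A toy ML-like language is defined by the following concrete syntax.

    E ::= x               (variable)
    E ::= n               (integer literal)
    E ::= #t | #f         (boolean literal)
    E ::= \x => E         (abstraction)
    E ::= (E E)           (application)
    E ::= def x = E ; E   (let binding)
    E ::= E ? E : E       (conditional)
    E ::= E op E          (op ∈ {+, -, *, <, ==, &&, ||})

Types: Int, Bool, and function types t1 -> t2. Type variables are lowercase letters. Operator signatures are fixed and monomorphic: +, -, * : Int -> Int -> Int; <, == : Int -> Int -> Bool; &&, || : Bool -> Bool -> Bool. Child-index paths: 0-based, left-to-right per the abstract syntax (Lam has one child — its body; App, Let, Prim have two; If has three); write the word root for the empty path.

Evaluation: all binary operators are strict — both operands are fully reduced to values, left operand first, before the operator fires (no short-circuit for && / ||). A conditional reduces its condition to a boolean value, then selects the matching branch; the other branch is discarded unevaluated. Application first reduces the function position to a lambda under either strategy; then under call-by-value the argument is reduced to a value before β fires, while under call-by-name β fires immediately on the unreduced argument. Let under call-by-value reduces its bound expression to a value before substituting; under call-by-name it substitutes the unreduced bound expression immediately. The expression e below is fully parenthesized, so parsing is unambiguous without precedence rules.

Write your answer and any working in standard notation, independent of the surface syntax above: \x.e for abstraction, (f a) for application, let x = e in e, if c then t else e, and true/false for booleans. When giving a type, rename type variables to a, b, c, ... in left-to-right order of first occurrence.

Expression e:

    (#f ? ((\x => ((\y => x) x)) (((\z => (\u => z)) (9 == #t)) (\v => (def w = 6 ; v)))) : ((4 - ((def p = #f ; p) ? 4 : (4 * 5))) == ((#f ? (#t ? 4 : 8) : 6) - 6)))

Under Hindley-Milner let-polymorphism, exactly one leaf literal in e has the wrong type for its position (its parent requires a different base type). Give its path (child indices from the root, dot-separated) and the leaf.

Trace:
  unify Bool ~ Bool
x : a
\y._ : b -> a
x : a
  unify b -> a ~ a -> c
  unify b ~ a
  unify a ~ c
_ _ : c
\x._ : c -> c
z : d
\u._ : e -> d
\z._ : d -> e -> d
  unify Int ~ Int
  unify Bool ~ Int
  FAIL: mismatch Bool ~ Int

Answer: 1.1.0.1.1 : true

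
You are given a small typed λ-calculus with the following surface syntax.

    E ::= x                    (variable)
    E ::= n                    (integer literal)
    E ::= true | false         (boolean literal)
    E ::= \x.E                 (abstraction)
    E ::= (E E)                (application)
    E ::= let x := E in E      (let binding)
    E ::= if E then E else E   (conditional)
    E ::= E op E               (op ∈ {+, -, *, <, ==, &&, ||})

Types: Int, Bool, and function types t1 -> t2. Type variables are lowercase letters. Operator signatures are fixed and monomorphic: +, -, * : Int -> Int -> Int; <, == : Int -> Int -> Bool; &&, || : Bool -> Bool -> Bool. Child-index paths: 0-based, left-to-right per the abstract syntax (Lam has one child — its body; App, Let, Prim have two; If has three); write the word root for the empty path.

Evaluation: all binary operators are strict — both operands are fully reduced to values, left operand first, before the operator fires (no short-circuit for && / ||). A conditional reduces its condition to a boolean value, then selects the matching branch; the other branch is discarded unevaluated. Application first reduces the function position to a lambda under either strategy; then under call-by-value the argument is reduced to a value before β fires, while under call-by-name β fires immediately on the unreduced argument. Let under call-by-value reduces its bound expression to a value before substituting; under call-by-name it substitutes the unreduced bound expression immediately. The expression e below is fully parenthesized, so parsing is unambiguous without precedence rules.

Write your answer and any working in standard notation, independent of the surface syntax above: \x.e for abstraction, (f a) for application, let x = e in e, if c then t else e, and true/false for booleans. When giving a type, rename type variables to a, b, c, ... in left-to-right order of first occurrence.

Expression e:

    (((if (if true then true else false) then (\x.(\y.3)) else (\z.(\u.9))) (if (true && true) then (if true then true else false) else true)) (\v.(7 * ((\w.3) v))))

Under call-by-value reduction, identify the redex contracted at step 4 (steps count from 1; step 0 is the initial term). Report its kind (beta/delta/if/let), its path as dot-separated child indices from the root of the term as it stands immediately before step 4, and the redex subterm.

Trace:
step 0: (((if (if true then true else false) then (\x.(\y.3)) else (\z.(\u.9))) (if (true && true) then (if true then true else false) else true)) (\v.(7 * ((\w.3) v))))
step 1: [if@0.0.0] (((if true then (\x.(\y.3)) else (\z.(\u.9))) (if (true && true) then (if true then true else false) else true)) (\v.(7 * ((\w.3) v))))
step 2: [if@0.0] (((\x.(\y.3)) (if (true && true) then (if true then true else false) else true)) (\v.(7 * ((\w.3) v))))
step 3: [delta@0.1.0] (((\x.(\y.3)) (if true then (if true then true else false) else true)) (\v.(7 * ((\w.3) v))))
step 4: [if@0.1] (((\x.(\y.3)) (if true then true else false)) (\v.(7 * ((\w.3) v))))

Answer: if at 0.1 : (if true then (if true then true else false) else true)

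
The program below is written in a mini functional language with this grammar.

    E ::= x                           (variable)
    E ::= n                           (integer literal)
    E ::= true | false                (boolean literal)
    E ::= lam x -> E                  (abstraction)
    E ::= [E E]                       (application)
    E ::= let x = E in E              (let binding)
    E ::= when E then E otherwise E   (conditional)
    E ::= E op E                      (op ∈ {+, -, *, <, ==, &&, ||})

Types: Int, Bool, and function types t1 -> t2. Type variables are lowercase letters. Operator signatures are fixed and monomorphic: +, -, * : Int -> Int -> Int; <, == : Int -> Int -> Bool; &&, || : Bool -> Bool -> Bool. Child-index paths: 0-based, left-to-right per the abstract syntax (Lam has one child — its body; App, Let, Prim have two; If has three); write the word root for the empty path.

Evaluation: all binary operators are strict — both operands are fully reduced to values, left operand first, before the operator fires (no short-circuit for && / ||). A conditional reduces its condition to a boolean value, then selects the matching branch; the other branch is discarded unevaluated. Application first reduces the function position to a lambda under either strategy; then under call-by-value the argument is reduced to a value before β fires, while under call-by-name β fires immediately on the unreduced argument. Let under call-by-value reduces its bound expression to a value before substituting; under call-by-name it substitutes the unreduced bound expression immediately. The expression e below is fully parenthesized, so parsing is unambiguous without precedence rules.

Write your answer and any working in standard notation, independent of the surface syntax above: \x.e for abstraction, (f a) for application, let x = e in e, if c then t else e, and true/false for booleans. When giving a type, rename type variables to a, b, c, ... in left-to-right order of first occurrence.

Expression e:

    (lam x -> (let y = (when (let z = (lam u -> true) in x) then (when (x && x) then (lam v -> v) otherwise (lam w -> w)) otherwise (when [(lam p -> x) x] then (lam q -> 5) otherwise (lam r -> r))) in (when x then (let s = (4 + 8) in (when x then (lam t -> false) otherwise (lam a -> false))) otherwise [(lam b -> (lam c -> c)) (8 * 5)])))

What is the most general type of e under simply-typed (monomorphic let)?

Answer: Bool -> Bool -> Bool

Trace:
\u._ : b -> Bool
let z : b -> Bool
x : a
  unify a ~ Bool
x : Bool
  unify Bool ~ Bool
x : Bool
  unify Bool ~ Bool
  unify Bool ~ Bool
v : c
\v._ : c -> c
w : d
\w._ : d -> d
  unify c -> c ~ d -> d
  unify c ~ d
  unify d ~ d
x : Bool
\p._ : e -> Bool
x : Bool
  unify e -> Bool ~ Bool -> f
  unify e ~ Bool
  unify Bool ~ f
_ _ : Bool
  unify Bool ~ Bool
\q._ : g -> Int
r : h
\r._ : h -> h
  unify g -> Int ~ h -> h
  unify g ~ h
  unify Int ~ h
  unify d -> d ~ Int -> Int
  unify d ~ Int
  unify Int ~ Int
let y : Int -> Int
x : Bool
  unify Bool ~ Bool
  unify Int ~ Int
  unify Int ~ Int
let s : Int
x : Bool
  unify Bool ~ Bool
\t._ : i -> Bool
\a._ : j -> Bool
  unify i -> Bool ~ j -> Bool
  unify i ~ j
  unify Bool ~ Bool
c : l
\c._ : l -> l
\b._ : k -> l -> l
  unify Int ~ Int
  unify Int ~ Int
  unify k -> l -> l ~ Int -> m
  unify k ~ Int
  unify l -> l ~ m
_ _ : l -> l
  unify j -> Bool ~ l -> l
  unify j ~ l
  unify Bool ~ l
\x._ : Bool -> Bool -> Bool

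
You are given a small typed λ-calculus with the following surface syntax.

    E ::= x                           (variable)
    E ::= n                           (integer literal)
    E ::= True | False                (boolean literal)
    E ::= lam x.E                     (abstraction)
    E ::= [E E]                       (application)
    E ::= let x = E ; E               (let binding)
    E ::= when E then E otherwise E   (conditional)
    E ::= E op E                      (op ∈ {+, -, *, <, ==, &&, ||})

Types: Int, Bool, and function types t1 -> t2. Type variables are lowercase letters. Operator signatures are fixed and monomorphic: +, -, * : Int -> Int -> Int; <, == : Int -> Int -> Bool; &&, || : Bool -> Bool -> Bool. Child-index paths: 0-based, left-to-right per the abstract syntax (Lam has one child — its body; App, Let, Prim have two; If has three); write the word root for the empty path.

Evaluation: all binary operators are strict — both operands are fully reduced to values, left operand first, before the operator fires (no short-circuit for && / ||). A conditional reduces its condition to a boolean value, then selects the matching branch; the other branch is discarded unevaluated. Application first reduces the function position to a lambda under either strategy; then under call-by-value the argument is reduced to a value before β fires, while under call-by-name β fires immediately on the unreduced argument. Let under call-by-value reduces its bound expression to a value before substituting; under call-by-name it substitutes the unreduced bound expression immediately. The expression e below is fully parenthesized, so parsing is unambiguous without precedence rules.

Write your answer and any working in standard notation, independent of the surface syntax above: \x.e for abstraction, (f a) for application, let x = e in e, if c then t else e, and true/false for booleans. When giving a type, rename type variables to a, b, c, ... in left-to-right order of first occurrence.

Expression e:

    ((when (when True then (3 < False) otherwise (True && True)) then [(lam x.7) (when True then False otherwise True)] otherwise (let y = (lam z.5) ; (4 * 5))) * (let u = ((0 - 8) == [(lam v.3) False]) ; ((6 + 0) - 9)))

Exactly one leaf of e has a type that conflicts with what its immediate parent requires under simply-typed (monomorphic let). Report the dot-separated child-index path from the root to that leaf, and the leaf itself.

Derivation:
  unify Bool ~ Bool
  unify Int ~ Int
  unify Bool ~ Int
  FAIL: mismatch Bool ~ Int

Answer: 0.0.1.1 : false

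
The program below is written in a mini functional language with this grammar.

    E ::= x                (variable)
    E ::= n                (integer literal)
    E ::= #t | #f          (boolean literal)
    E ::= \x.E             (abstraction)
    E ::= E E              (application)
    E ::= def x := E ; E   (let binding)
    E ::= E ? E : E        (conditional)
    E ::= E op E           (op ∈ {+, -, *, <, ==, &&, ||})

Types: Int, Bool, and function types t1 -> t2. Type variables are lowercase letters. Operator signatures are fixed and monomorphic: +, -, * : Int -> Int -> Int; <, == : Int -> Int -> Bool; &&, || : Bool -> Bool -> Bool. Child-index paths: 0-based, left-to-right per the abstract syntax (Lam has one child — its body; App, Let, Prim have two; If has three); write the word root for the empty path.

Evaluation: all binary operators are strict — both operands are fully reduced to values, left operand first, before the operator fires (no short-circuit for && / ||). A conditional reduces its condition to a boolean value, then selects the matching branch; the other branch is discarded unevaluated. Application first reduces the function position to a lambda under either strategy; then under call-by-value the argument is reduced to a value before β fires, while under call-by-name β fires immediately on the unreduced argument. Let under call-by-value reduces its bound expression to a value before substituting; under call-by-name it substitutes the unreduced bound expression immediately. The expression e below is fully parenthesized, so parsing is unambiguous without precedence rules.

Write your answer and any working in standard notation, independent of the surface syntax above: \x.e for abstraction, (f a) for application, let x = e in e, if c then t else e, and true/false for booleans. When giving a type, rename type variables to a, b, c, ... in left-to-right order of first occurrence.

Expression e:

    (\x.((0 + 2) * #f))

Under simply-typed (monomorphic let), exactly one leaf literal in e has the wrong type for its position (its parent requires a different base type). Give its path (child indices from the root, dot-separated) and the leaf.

Trace:
  unify Int ~ Int
  unify Int ~ Int
  unify Int ~ Int
  unify Bool ~ Int
  FAIL: mismatch Bool ~ Int

Answer: 0.1 : false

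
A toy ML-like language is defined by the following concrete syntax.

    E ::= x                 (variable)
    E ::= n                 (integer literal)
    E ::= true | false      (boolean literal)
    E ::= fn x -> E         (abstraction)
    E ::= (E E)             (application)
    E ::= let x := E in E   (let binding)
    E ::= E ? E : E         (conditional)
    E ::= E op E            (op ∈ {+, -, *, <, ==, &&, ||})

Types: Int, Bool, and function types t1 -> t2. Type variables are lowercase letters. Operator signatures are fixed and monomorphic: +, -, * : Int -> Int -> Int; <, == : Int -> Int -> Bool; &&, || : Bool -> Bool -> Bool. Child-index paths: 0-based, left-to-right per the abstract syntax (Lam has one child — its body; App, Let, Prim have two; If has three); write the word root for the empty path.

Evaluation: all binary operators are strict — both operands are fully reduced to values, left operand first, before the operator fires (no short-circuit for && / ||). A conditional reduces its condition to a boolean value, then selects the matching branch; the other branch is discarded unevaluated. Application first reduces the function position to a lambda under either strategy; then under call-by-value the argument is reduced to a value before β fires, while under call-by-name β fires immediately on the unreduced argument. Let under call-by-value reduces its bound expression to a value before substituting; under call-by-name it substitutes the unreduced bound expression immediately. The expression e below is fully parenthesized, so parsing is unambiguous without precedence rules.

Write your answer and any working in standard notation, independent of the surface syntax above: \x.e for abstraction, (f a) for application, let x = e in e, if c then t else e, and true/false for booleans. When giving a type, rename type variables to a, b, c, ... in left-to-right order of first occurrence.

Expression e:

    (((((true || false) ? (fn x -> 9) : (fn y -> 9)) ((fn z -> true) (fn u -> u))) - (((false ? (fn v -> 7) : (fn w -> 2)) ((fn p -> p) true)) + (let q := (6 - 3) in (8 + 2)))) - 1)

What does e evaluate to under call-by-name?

Working:
step 0: ((((if (true || false) then (\x.9) else (\y.9)) ((\z.true) (\u.u))) - (((if false then (\v.7) else (\w.2)) ((\p.p) true)) + (let q = (6 - 3) in (8 + 2)))) - 1)
step 1: [delta@0.0.0.0] ((((if true then (\x.9) else (\y.9)) ((\z.true) (\u.u))) - (((if false then (\v.7) else (\w.2)) ((\p.p) true)) + (let q = (6 - 3) in (8 + 2)))) - 1)
step 2: [if@0.0.0] ((((\x.9) ((\z.true) (\u.u))) - (((if false then (\v.7) else (\w.2)) ((\p.p) true)) + (let q = (6 - 3) in (8 + 2)))) - 1)
step 3: [beta@0.0] ((9 - (((if false then (\v.7) else (\w.2)) ((\p.p) true)) + (let q = (6 - 3) in (8 + 2)))) - 1)
step 4: [if@0.1.0.0] ((9 - (((\w.2) ((\p.p) true)) + (let q = (6 - 3) in (8 + 2)))) - 1)
step 5: [beta@0.1.0] ((9 - (2 + (let q = (6 - 3) in (8 + 2)))) - 1)
step 6: [let@0.1.1] ((9 - (2 + (8 + 2))) - 1)
step 7: [delta@0.1.1] ((9 - (2 + 10)) - 1)
step 8: [delta@0.1] ((9 - 12) - 1)
step 9: [delta@0] (-3 - 1)
step 10: [delta@root] -4

Answer: -4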